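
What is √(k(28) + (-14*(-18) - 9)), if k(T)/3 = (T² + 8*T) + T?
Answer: √3351 ≈ 57.888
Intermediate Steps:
k(T) = 3*T² + 27*T (k(T) = 3*((T² + 8*T) + T) = 3*(T² + 9*T) = 3*T² + 27*T)
√(k(28) + (-14*(-18) - 9)) = √(3*28*(9 + 28) + (-14*(-18) - 9)) = √(3*28*37 + (252 - 9)) = √(3108 + 243) = √3351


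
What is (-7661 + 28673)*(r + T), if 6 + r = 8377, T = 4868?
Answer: 278177868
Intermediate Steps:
r = 8371 (r = -6 + 8377 = 8371)
(-7661 + 28673)*(r + T) = (-7661 + 28673)*(8371 + 4868) = 21012*13239 = 278177868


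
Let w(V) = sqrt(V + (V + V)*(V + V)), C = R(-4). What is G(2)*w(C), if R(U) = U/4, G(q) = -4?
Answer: -4*sqrt(3) ≈ -6.9282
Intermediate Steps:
R(U) = U/4 (R(U) = U*(1/4) = U/4)
C = -1 (C = (1/4)*(-4) = -1)
w(V) = sqrt(V + 4*V**2) (w(V) = sqrt(V + (2*V)*(2*V)) = sqrt(V + 4*V**2))
G(2)*w(C) = -4*sqrt(3)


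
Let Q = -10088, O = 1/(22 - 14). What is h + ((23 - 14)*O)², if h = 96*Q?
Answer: -61980591/64 ≈ -9.6845e+5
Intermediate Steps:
O = ⅛ (O = 1/8 = ⅛ ≈ 0.12500)
h = -968448 (h = 96*(-10088) = -968448)
h + ((23 - 14)*O)² = -968448 + ((23 - 14)*(⅛))² = -968448 + (9*(⅛))² = -968448 + (9/8)² = -968448 + 81/64 = -61980591/64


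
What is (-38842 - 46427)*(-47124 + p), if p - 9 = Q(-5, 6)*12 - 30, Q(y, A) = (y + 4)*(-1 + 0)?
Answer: 4018983777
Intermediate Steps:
Q(y, A) = -4 - y (Q(y, A) = (4 + y)*(-1) = -4 - y)
p = -9 (p = 9 + ((-4 - 1*(-5))*12 - 30) = 9 + ((-4 + 5)*12 - 30) = 9 + (1*12 - 30) = 9 + (12 - 30) = 9 - 18 = -9)
(-38842 - 46427)*(-47124 + p) = (-38842 - 46427)*(-47124 - 9) = -85269*(-47133) = 4018983777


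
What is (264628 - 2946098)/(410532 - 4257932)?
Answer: 268147/384740 ≈ 0.69696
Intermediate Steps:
(264628 - 2946098)/(410532 - 4257932) = -2681470/(-3847400) = -2681470*(-1/3847400) = 268147/384740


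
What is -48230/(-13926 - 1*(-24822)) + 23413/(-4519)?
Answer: -236529709/24619512 ≈ -9.6074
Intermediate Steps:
-48230/(-13926 - 1*(-24822)) + 23413/(-4519) = -48230/(-13926 + 24822) + 23413*(-1/4519) = -48230/10896 - 23413/4519 = -48230*1/10896 - 23413/4519 = -24115/5448 - 23413/4519 = -236529709/24619512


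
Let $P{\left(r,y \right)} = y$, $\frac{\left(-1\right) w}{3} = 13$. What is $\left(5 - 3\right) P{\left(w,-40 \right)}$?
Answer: $-80$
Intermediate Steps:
$w = -39$ ($w = \left(-3\right) 13 = -39$)
$\left(5 - 3\right) P{\left(w,-40 \right)} = \left(5 - 3\right) \left(-40\right) = 2 \left(-40\right) = -80$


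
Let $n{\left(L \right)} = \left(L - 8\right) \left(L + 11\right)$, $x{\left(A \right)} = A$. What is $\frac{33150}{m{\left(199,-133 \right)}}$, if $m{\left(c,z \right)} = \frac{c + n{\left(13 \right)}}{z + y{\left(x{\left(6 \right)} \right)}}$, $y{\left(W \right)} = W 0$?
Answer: $- \frac{4408950}{319} \approx -13821.0$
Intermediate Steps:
$n{\left(L \right)} = \left(-8 + L\right) \left(11 + L\right)$
$y{\left(W \right)} = 0$
$m{\left(c,z \right)} = \frac{120 + c}{z}$ ($m{\left(c,z \right)} = \frac{c + \left(-88 + 13^{2} + 3 \cdot 13\right)}{z + 0} = \frac{c + \left(-88 + 169 + 39\right)}{z} = \frac{c + 120}{z} = \frac{120 + c}{z}$)
$\frac{33150}{m{\left(199,-133 \right)}} = \frac{33150}{\frac{1}{-133} \left(120 + 199\right)} = \frac{33150}{\left(- \frac{1}{133}\right) 319} = \frac{33150}{- \frac{319}{133}} = 33150 \left(- \frac{133}{319}\right) = - \frac{4408950}{319}$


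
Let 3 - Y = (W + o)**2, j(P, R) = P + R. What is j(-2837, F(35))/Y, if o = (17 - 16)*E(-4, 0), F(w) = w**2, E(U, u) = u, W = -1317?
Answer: 62/66711 ≈ 0.00092938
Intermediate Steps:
o = 0 (o = (17 - 16)*0 = 1*0 = 0)
Y = -1734486 (Y = 3 - (-1317 + 0)**2 = 3 - 1*(-1317)**2 = 3 - 1*1734489 = 3 - 1734489 = -1734486)
j(-2837, F(35))/Y = (-2837 + 35**2)/(-1734486) = (-2837 + 1225)*(-1/1734486) = -1612*(-1/1734486) = 62/66711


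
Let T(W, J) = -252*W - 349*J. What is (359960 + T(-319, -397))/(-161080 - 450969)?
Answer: -578901/612049 ≈ -0.94584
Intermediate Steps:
T(W, J) = -349*J - 252*W
(359960 + T(-319, -397))/(-161080 - 450969) = (359960 + (-349*(-397) - 252*(-319)))/(-161080 - 450969) = (359960 + (138553 + 80388))/(-612049) = (359960 + 218941)*(-1/612049) = 578901*(-1/612049) = -578901/612049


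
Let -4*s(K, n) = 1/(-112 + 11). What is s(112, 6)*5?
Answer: 5/404 ≈ 0.012376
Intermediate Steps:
s(K, n) = 1/404 (s(K, n) = -1/(4*(-112 + 11)) = -¼/(-101) = -¼*(-1/101) = 1/404)
s(112, 6)*5 = (1/404)*5 = 5/404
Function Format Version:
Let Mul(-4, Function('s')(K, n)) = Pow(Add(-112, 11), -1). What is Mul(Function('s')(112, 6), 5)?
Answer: Rational(5, 404) ≈ 0.012376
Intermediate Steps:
Function('s')(K, n) = Rational(1, 404) (Function('s')(K, n) = Mul(Rational(-1, 4), Pow(Add(-112, 11), -1)) = Mul(Rational(-1, 4), Pow(-101, -1)) = Mul(Rational(-1, 4), Rational(-1, 101)) = Rational(1, 404))
Mul(Function('s')(112, 6), 5) = Mul(Rational(1, 404), 5) = Rational(5, 404)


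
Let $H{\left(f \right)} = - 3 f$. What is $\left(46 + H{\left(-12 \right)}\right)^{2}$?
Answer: $6724$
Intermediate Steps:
$\left(46 + H{\left(-12 \right)}\right)^{2} = \left(46 - -36\right)^{2} = \left(46 + 36\right)^{2} = 82^{2} = 6724$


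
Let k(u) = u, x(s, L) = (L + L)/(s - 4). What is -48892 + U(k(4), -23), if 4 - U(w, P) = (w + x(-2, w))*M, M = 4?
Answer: -146696/3 ≈ -48899.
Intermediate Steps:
x(s, L) = 2*L/(-4 + s) (x(s, L) = (2*L)/(-4 + s) = 2*L/(-4 + s))
U(w, P) = 4 - 8*w/3 (U(w, P) = 4 - (w + 2*w/(-4 - 2))*4 = 4 - (w + 2*w/(-6))*4 = 4 - (w + 2*w*(-⅙))*4 = 4 - (w - w/3)*4 = 4 - 2*w/3*4 = 4 - 8*w/3)
-48892 + U(k(4), -23) = -48892 + (4 - 8/3*4) = -48892 + (4 - 32/3) = -48892 - 20/3 = -146696/3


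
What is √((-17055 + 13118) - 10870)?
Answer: I*√14807 ≈ 121.68*I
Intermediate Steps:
√((-17055 + 13118) - 10870) = √(-3937 - 10870) = √(-14807) = I*√14807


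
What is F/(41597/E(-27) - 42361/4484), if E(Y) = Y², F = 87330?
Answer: 285467447880/155639779 ≈ 1834.2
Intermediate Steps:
F/(41597/E(-27) - 42361/4484) = 87330/(41597/((-27)²) - 42361/4484) = 87330/(41597/729 - 42361*1/4484) = 87330/(41597*(1/729) - 42361/4484) = 87330/(41597/729 - 42361/4484) = 87330/(155639779/3268836) = 87330*(3268836/155639779) = 285467447880/155639779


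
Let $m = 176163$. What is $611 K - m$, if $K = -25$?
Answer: $-191438$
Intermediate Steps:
$611 K - m = 611 \left(-25\right) - 176163 = -15275 - 176163 = -191438$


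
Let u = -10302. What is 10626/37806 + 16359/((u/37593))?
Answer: -1291665075715/21637634 ≈ -59695.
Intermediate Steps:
10626/37806 + 16359/((u/37593)) = 10626/37806 + 16359/((-10302/37593)) = 10626*(1/37806) + 16359/((-10302*1/37593)) = 1771/6301 + 16359/(-3434/12531) = 1771/6301 + 16359*(-12531/3434) = 1771/6301 - 204994629/3434 = -1291665075715/21637634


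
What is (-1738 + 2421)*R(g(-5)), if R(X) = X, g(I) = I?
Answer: -3415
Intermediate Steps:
(-1738 + 2421)*R(g(-5)) = (-1738 + 2421)*(-5) = 683*(-5) = -3415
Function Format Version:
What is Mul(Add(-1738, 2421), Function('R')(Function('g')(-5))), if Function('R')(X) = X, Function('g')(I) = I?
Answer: -3415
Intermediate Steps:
Mul(Add(-1738, 2421), Function('R')(Function('g')(-5))) = Mul(Add(-1738, 2421), -5) = Mul(683, -5) = -3415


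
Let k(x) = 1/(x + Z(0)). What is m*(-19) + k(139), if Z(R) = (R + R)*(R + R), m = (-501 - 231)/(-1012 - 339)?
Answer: -1931861/187789 ≈ -10.287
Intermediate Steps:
m = 732/1351 (m = -732/(-1351) = -732*(-1/1351) = 732/1351 ≈ 0.54182)
Z(R) = 4*R**2 (Z(R) = (2*R)*(2*R) = 4*R**2)
k(x) = 1/x (k(x) = 1/(x + 4*0**2) = 1/(x + 4*0) = 1/(x + 0) = 1/x)
m*(-19) + k(139) = (732/1351)*(-19) + 1/139 = -13908/1351 + 1/139 = -1931861/187789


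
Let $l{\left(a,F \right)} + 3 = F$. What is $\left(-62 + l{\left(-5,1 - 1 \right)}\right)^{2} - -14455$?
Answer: $18680$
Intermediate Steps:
$l{\left(a,F \right)} = -3 + F$
$\left(-62 + l{\left(-5,1 - 1 \right)}\right)^{2} - -14455 = \left(-62 + \left(-3 + \left(1 - 1\right)\right)\right)^{2} - -14455 = \left(-62 + \left(-3 + \left(1 - 1\right)\right)\right)^{2} + 14455 = \left(-62 + \left(-3 + 0\right)\right)^{2} + 14455 = \left(-62 - 3\right)^{2} + 14455 = \left(-65\right)^{2} + 14455 = 4225 + 14455 = 18680$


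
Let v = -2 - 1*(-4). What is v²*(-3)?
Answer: -12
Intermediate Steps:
v = 2 (v = -2 + 4 = 2)
v²*(-3) = 2²*(-3) = 4*(-3) = -12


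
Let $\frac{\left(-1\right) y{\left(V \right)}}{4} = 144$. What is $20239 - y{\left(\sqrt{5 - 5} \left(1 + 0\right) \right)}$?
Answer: $20815$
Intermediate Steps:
$y{\left(V \right)} = -576$ ($y{\left(V \right)} = \left(-4\right) 144 = -576$)
$20239 - y{\left(\sqrt{5 - 5} \left(1 + 0\right) \right)} = 20239 - -576 = 20239 + 576 = 20815$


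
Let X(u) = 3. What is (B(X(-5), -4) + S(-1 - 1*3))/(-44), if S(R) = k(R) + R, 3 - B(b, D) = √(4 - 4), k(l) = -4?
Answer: 5/44 ≈ 0.11364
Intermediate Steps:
B(b, D) = 3 (B(b, D) = 3 - √(4 - 4) = 3 - √0 = 3 - 1*0 = 3 + 0 = 3)
S(R) = -4 + R
(B(X(-5), -4) + S(-1 - 1*3))/(-44) = (3 + (-4 + (-1 - 1*3)))/(-44) = -(3 + (-4 + (-1 - 3)))/44 = -(3 + (-4 - 4))/44 = -(3 - 8)/44 = -1/44*(-5) = 5/44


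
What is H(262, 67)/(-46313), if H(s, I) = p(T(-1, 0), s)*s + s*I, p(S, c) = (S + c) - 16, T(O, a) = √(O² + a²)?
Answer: -82268/46313 ≈ -1.7763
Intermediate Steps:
p(S, c) = -16 + S + c
H(s, I) = I*s + s*(-15 + s) (H(s, I) = (-16 + √((-1)² + 0²) + s)*s + s*I = (-16 + √(1 + 0) + s)*s + I*s = (-16 + √1 + s)*s + I*s = (-16 + 1 + s)*s + I*s = (-15 + s)*s + I*s = s*(-15 + s) + I*s = I*s + s*(-15 + s))
H(262, 67)/(-46313) = (262*(-15 + 67 + 262))/(-46313) = (262*314)*(-1/46313) = 82268*(-1/46313) = -82268/46313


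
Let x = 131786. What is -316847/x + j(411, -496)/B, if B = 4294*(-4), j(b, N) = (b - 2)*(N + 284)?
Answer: 374046026/141472271 ≈ 2.6440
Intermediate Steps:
j(b, N) = (-2 + b)*(284 + N)
B = -17176
-316847/x + j(411, -496)/B = -316847/131786 + (-568 - 2*(-496) + 284*411 - 496*411)/(-17176) = -316847*1/131786 + (-568 + 992 + 116724 - 203856)*(-1/17176) = -316847/131786 - 86708*(-1/17176) = -316847/131786 + 21677/4294 = 374046026/141472271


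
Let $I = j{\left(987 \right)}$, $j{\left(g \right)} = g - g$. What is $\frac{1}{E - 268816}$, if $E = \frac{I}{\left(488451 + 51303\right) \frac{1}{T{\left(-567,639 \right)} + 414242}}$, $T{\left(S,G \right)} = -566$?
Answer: $- \frac{1}{268816} \approx -3.72 \cdot 10^{-6}$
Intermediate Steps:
$j{\left(g \right)} = 0$
$I = 0$
$E = 0$ ($E = \frac{0}{\left(488451 + 51303\right) \frac{1}{-566 + 414242}} = \frac{0}{539754 \cdot \frac{1}{413676}} = \frac{0}{\frac{89959}{68946}} = 0 \cdot \frac{68946}{89959} = 0$)
$\frac{1}{E - 268816} = \frac{1}{0 - 268816} = \frac{1}{-268816} = - \frac{1}{268816}$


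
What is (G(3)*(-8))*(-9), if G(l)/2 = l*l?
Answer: 1296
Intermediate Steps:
G(l) = 2*l**2 (G(l) = 2*(l*l) = 2*l**2)
(G(3)*(-8))*(-9) = ((2*3**2)*(-8))*(-9) = ((2*9)*(-8))*(-9) = (18*(-8))*(-9) = -144*(-9) = 1296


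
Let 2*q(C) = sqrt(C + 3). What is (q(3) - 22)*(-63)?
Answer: 1386 - 63*sqrt(6)/2 ≈ 1308.8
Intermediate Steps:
q(C) = sqrt(3 + C)/2 (q(C) = sqrt(C + 3)/2 = sqrt(3 + C)/2)
(q(3) - 22)*(-63) = (sqrt(3 + 3)/2 - 22)*(-63) = (sqrt(6)/2 - 22)*(-63) = (-22 + sqrt(6)/2)*(-63) = 1386 - 63*sqrt(6)/2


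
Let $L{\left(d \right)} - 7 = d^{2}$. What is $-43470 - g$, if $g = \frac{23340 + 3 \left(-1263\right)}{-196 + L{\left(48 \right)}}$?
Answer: $- \frac{30652867}{705} \approx -43479.0$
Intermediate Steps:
$L{\left(d \right)} = 7 + d^{2}$
$g = \frac{6517}{705}$ ($g = \frac{23340 + 3 \left(-1263\right)}{-196 + \left(7 + 48^{2}\right)} = \frac{23340 - 3789}{-196 + \left(7 + 2304\right)} = \frac{19551}{-196 + 2311} = \frac{19551}{2115} = 19551 \cdot \frac{1}{2115} = \frac{6517}{705} \approx 9.244$)
$-43470 - g = -43470 - \frac{6517}{705} = - \frac{30652867}{705}$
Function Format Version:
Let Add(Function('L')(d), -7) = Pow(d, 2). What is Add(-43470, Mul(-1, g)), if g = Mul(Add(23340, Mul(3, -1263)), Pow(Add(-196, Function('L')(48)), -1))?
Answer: Rational(-30652867, 705) ≈ -43479.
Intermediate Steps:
Function('L')(d) = Add(7, Pow(d, 2))
g = Rational(6517, 705) (g = Mul(Add(23340, Mul(3, -1263)), Pow(Add(-196, Add(7, Pow(48, 2))), -1)) = Mul(Add(23340, -3789), Pow(Add(-196, Add(7, 2304)), -1)) = Mul(19551, Pow(Add(-196, 2311), -1)) = Mul(19551, Pow(2115, -1)) = Mul(19551, Rational(1, 2115)) = Rational(6517, 705) ≈ 9.2440)
Add(-43470, Mul(-1, g)) = Add(-43470, Mul(-1, Rational(6517, 705))) = Add(-43470, Rational(-6517, 705)) = Rational(-30652867, 705)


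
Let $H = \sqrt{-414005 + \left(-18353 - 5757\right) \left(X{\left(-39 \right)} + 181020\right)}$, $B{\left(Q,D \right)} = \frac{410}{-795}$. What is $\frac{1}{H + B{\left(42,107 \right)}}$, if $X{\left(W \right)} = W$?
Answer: $- \frac{13038}{110322894203839} - \frac{25281 i \sqrt{4363865915}}{110322894203839} \approx -1.1818 \cdot 10^{-10} - 1.5138 \cdot 10^{-5} i$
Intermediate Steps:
$B{\left(Q,D \right)} = - \frac{82}{159}$ ($B{\left(Q,D \right)} = 410 \left(- \frac{1}{795}\right) = - \frac{82}{159}$)
$H = i \sqrt{4363865915}$ ($H = \sqrt{-414005 + \left(-18353 - 5757\right) \left(-39 + 181020\right)} = \sqrt{-414005 - 4363451910} = \sqrt{-4363865915} = i \sqrt{4363865915} \approx 66060.0 i$)
$\frac{1}{H + B{\left(42,107 \right)}} = \frac{1}{i \sqrt{4363865915} - \frac{82}{159}} = \frac{1}{- \frac{82}{159} + i \sqrt{4363865915}}$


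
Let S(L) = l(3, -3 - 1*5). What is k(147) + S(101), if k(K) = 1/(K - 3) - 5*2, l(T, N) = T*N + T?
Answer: -4463/144 ≈ -30.993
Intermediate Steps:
l(T, N) = T + N*T (l(T, N) = N*T + T = T + N*T)
S(L) = -21 (S(L) = 3*(1 + (-3 - 1*5)) = 3*(1 + (-3 - 5)) = 3*(1 - 8) = 3*(-7) = -21)
k(K) = -10 + 1/(-3 + K) (k(K) = 1/(-3 + K) - 10 = -10 + 1/(-3 + K))
k(147) + S(101) = (31 - 10*147)/(-3 + 147) - 21 = (31 - 1470)/144 - 21 = (1/144)*(-1439) - 21 = -1439/144 - 21 = -4463/144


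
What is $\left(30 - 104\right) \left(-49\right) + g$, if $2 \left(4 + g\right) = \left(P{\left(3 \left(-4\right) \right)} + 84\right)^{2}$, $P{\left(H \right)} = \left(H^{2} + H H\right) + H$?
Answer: $68422$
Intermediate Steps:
$P{\left(H \right)} = H + 2 H^{2}$ ($P{\left(H \right)} = \left(H^{2} + H^{2}\right) + H = 2 H^{2} + H = H + 2 H^{2}$)
$g = 64796$ ($g = -4 + \frac{\left(3 \left(-4\right) \left(1 + 2 \cdot 3 \left(-4\right)\right) + 84\right)^{2}}{2} = -4 + \frac{\left(- 12 \left(1 + 2 \left(-12\right)\right) + 84\right)^{2}}{2} = -4 + \frac{\left(- 12 \left(1 - 24\right) + 84\right)^{2}}{2} = -4 + \frac{\left(\left(-12\right) \left(-23\right) + 84\right)^{2}}{2} = -4 + \frac{\left(276 + 84\right)^{2}}{2} = -4 + \frac{360^{2}}{2} = -4 + \frac{1}{2} \cdot 129600 = -4 + 64800 = 64796$)
$\left(30 - 104\right) \left(-49\right) + g = \left(30 - 104\right) \left(-49\right) + 64796 = \left(-74\right) \left(-49\right) + 64796 = 3626 + 64796 = 68422$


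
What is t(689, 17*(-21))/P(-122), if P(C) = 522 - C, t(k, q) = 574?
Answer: 41/46 ≈ 0.89130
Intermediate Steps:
t(689, 17*(-21))/P(-122) = 574/(522 - 1*(-122)) = 574/(522 + 122) = 574/644 = 574*(1/644) = 41/46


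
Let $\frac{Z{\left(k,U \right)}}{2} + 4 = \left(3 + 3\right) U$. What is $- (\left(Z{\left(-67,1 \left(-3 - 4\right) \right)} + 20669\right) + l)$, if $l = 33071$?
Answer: $-53648$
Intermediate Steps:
$Z{\left(k,U \right)} = -8 + 12 U$ ($Z{\left(k,U \right)} = -8 + 2 \left(3 + 3\right) U = -8 + 2 \cdot 6 U = -8 + 12 U$)
$- (\left(Z{\left(-67,1 \left(-3 - 4\right) \right)} + 20669\right) + l) = - (\left(\left(-8 + 12 \cdot 1 \left(-3 - 4\right)\right) + 20669\right) + 33071) = - (\left(\left(-8 + 12 \cdot 1 \left(-7\right)\right) + 20669\right) + 33071) = - (\left(\left(-8 + 12 \left(-7\right)\right) + 20669\right) + 33071) = - (\left(\left(-8 - 84\right) + 20669\right) + 33071) = - (\left(-92 + 20669\right) + 33071) = - (20577 + 33071) = \left(-1\right) 53648 = -53648$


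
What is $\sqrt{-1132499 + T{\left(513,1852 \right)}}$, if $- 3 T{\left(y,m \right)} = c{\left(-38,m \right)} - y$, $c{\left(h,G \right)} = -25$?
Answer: $\frac{i \sqrt{10190877}}{3} \approx 1064.1 i$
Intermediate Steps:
$T{\left(y,m \right)} = \frac{25}{3} + \frac{y}{3}$ ($T{\left(y,m \right)} = - \frac{-25 - y}{3} = \frac{25}{3} + \frac{y}{3}$)
$\sqrt{-1132499 + T{\left(513,1852 \right)}} = \sqrt{-1132499 + \left(\frac{25}{3} + \frac{1}{3} \cdot 513\right)} = \sqrt{-1132499 + \left(\frac{25}{3} + 171\right)} = \sqrt{-1132499 + \frac{538}{3}} = \sqrt{- \frac{3396959}{3}} = \frac{i \sqrt{10190877}}{3}$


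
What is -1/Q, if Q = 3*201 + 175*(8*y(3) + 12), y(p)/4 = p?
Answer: -1/19503 ≈ -5.1274e-5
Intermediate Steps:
y(p) = 4*p
Q = 19503 (Q = 3*201 + 175*(8*(4*3) + 12) = 603 + 175*(8*12 + 12) = 603 + 175*(96 + 12) = 603 + 175*108 = 603 + 18900 = 19503)
-1/Q = -1/19503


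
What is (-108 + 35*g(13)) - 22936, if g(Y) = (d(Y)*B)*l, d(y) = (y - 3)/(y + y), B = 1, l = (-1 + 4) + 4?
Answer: -298347/13 ≈ -22950.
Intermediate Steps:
l = 7 (l = 3 + 4 = 7)
d(y) = (-3 + y)/(2*y) (d(y) = (-3 + y)/((2*y)) = (-3 + y)*(1/(2*y)) = (-3 + y)/(2*y))
g(Y) = 7*(-3 + Y)/(2*Y) (g(Y) = (((-3 + Y)/(2*Y))*1)*7 = ((-3 + Y)/(2*Y))*7 = 7*(-3 + Y)/(2*Y))
(-108 + 35*g(13)) - 22936 = (-108 + 35*((7/2)*(-3 + 13)/13)) - 22936 = (-108 + 35*((7/2)*(1/13)*10)) - 22936 = (-108 + 35*(35/13)) - 22936 = (-108 + 1225/13) - 22936 = -179/13 - 22936 = -298347/13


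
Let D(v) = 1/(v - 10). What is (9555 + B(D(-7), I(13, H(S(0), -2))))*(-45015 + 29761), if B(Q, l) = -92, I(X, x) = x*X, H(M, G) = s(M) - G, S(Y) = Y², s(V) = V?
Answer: -144348602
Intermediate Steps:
H(M, G) = M - G
I(X, x) = X*x
D(v) = 1/(-10 + v)
(9555 + B(D(-7), I(13, H(S(0), -2))))*(-45015 + 29761) = (9555 - 92)*(-45015 + 29761) = 9463*(-15254) = -144348602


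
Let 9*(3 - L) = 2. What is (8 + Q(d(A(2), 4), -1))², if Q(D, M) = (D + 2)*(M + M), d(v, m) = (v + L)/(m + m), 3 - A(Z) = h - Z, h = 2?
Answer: 529/81 ≈ 6.5309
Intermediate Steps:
L = 25/9 (L = 3 - ⅑*2 = 3 - 2/9 = 25/9 ≈ 2.7778)
A(Z) = 1 + Z (A(Z) = 3 - (2 - Z) = 3 + (-2 + Z) = 1 + Z)
d(v, m) = (25/9 + v)/(2*m) (d(v, m) = (v + 25/9)/(m + m) = (25/9 + v)/((2*m)) = (25/9 + v)*(1/(2*m)) = (25/9 + v)/(2*m))
Q(D, M) = 2*M*(2 + D) (Q(D, M) = (2 + D)*(2*M) = 2*M*(2 + D))
(8 + Q(d(A(2), 4), -1))² = (8 + 2*(-1)*(2 + (1/18)*(25 + 9*(1 + 2))/4))² = (8 + 2*(-1)*(2 + (1/18)*(¼)*(25 + 9*3)))² = (8 + 2*(-1)*(2 + (1/18)*(¼)*(25 + 27)))² = (8 + 2*(-1)*(2 + (1/18)*(¼)*52))² = (8 + 2*(-1)*(2 + 13/18))² = (8 + 2*(-1)*(49/18))² = (8 - 49/9)² = (23/9)² = 529/81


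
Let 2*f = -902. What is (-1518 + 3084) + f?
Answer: 1115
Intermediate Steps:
f = -451 (f = (½)*(-902) = -451)
(-1518 + 3084) + f = (-1518 + 3084) - 451 = 1566 - 451 = 1115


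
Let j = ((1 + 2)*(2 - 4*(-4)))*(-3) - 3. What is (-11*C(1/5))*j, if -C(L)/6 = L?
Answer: -2178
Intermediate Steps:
C(L) = -6*L
j = -165 (j = (3*(2 + 16))*(-3) - 3 = (3*18)*(-3) - 3 = 54*(-3) - 3 = -162 - 3 = -165)
(-11*C(1/5))*j = -(-66)/5*(-165) = -11*(-6/5)*(-165) = (66/5)*(-165) = -2178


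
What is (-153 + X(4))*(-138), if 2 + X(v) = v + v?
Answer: 20286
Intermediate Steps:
X(v) = -2 + 2*v (X(v) = -2 + (v + v) = -2 + 2*v)
(-153 + X(4))*(-138) = (-153 + (-2 + 2*4))*(-138) = (-153 + (-2 + 8))*(-138) = (-153 + 6)*(-138) = -147*(-138) = 20286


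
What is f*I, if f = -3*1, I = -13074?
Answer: 39222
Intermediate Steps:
f = -3
f*I = -3*(-13074) = 39222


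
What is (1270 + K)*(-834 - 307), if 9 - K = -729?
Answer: -2291128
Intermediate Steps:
K = 738 (K = 9 - 1*(-729) = 9 + 729 = 738)
(1270 + K)*(-834 - 307) = (1270 + 738)*(-834 - 307) = 2008*(-1141) = -2291128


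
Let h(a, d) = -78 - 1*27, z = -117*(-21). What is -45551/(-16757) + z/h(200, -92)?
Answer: -1732814/83785 ≈ -20.682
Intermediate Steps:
z = 2457
h(a, d) = -105 (h(a, d) = -78 - 27 = -105)
-45551/(-16757) + z/h(200, -92) = -45551/(-16757) + 2457/(-105) = -45551*(-1/16757) + 2457*(-1/105) = 45551/16757 - 117/5 = -1732814/83785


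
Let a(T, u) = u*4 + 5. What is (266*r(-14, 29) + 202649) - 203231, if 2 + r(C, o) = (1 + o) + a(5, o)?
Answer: 39052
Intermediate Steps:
a(T, u) = 5 + 4*u (a(T, u) = 4*u + 5 = 5 + 4*u)
r(C, o) = 4 + 5*o (r(C, o) = -2 + ((1 + o) + (5 + 4*o)) = -2 + (6 + 5*o) = 4 + 5*o)
(266*r(-14, 29) + 202649) - 203231 = (266*(4 + 5*29) + 202649) - 203231 = (266*(4 + 145) + 202649) - 203231 = (266*149 + 202649) - 203231 = (39634 + 202649) - 203231 = 242283 - 203231 = 39052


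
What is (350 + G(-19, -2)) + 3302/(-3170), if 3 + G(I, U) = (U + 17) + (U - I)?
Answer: 599064/1585 ≈ 377.96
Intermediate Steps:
G(I, U) = 14 - I + 2*U (G(I, U) = -3 + ((U + 17) + (U - I)) = -3 + ((17 + U) + (U - I)) = -3 + (17 - I + 2*U) = 14 - I + 2*U)
(350 + G(-19, -2)) + 3302/(-3170) = (350 + (14 - 1*(-19) + 2*(-2))) + 3302/(-3170) = (350 + (14 + 19 - 4)) + 3302*(-1/3170) = (350 + 29) - 1651/1585 = 379 - 1651/1585 = 599064/1585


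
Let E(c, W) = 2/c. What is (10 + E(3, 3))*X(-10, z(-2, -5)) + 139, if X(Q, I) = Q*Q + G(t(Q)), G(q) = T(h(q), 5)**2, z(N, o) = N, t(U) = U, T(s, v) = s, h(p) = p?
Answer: 6817/3 ≈ 2272.3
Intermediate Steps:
G(q) = q**2
X(Q, I) = 2*Q**2 (X(Q, I) = Q*Q + Q**2 = Q**2 + Q**2 = 2*Q**2)
(10 + E(3, 3))*X(-10, z(-2, -5)) + 139 = (10 + 2/3)*(2*(-10)**2) + 139 = (10 + 2*(1/3))*(2*100) + 139 = (10 + 2/3)*200 + 139 = (32/3)*200 + 139 = 6400/3 + 139 = 6817/3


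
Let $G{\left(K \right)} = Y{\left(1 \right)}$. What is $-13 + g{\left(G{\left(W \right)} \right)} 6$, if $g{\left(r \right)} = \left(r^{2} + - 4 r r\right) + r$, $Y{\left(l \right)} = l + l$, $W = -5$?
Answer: $-73$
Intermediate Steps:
$Y{\left(l \right)} = 2 l$
$G{\left(K \right)} = 2$ ($G{\left(K \right)} = 2 \cdot 1 = 2$)
$g{\left(r \right)} = r - 3 r^{2}$ ($g{\left(r \right)} = \left(r^{2} - 4 r^{2}\right) + r = - 3 r^{2} + r = r - 3 r^{2}$)
$-13 + g{\left(G{\left(W \right)} \right)} 6 = -13 + 2 \left(1 - 6\right) 6 = -13 + 2 \left(-5\right) 6 = -13 - 60 = -73$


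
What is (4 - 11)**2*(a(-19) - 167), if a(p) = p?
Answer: -9114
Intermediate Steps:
(4 - 11)**2*(a(-19) - 167) = (4 - 11)**2*(-19 - 167) = (-7)**2*(-186) = 49*(-186) = -9114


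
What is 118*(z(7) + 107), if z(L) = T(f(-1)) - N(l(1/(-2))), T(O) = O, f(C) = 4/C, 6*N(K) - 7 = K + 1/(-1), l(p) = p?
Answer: 72275/6 ≈ 12046.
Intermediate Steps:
N(K) = 1 + K/6 (N(K) = 7/6 + (K + 1/(-1))/6 = 7/6 + (K + 1*(-1))/6 = 7/6 + (K - 1)/6 = 7/6 + (-1 + K)/6 = 7/6 + (-⅙ + K/6) = 1 + K/6)
z(L) = -59/12 (z(L) = 4/(-1) - (1 + (⅙)/(-2)) = 4*(-1) - (1 + (⅙)*(-½)) = -4 - (1 - 1/12) = -4 - 1*11/12 = -4 - 11/12 = -59/12)
118*(z(7) + 107) = 118*(-59/12 + 107) = 118*(1225/12) = 72275/6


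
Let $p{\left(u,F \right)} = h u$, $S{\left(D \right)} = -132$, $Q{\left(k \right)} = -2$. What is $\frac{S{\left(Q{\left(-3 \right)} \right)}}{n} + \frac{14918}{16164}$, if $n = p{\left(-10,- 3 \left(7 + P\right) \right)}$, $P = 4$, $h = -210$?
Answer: $\frac{1216423}{1414350} \approx 0.86006$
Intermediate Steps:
$p{\left(u,F \right)} = - 210 u$
$n = 2100$ ($n = \left(-210\right) \left(-10\right) = 2100$)
$\frac{S{\left(Q{\left(-3 \right)} \right)}}{n} + \frac{14918}{16164} = - \frac{132}{2100} + \frac{14918}{16164} = \left(-132\right) \frac{1}{2100} + 14918 \cdot \frac{1}{16164} = - \frac{11}{175} + \frac{7459}{8082} = \frac{1216423}{1414350}$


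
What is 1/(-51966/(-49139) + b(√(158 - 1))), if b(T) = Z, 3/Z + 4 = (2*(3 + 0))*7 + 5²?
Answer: 1031919/1140425 ≈ 0.90485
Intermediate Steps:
Z = 1/21 (Z = 3/(-4 + ((2*(3 + 0))*7 + 5²)) = 3/(-4 + ((2*3)*7 + 25)) = 3/(-4 + (6*7 + 25)) = 3/(-4 + (42 + 25)) = 3/(-4 + 67) = 3/63 = 3*(1/63) = 1/21 ≈ 0.047619)
b(T) = 1/21
1/(-51966/(-49139) + b(√(158 - 1))) = 1/(-51966/(-49139) + 1/21) = 1/(-51966*(-1/49139) + 1/21) = 1/(51966/49139 + 1/21) = 1/(1140425/1031919) = 1031919/1140425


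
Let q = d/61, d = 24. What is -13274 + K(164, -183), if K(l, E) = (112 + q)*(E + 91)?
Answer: -1440466/61 ≈ -23614.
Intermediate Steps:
q = 24/61 ≈ 0.39344
K(l, E) = 623896/61 + 6856*E/61 (K(l, E) = (112 + 24/61)*(E + 91) = 6856*(91 + E)/61 = 623896/61 + 6856*E/61)
-13274 + K(164, -183) = -13274 + (623896/61 + (6856/61)*(-183)) = -13274 + (623896/61 - 20568) = -13274 - 630752/61 = -1440466/61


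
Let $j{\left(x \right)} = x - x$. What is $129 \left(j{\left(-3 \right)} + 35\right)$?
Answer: $4515$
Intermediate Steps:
$j{\left(x \right)} = 0$
$129 \left(j{\left(-3 \right)} + 35\right) = 129 \left(0 + 35\right) = 129 \cdot 35 = 4515$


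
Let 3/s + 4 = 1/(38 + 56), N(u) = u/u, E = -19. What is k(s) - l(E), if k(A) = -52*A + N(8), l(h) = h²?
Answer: -40112/125 ≈ -320.90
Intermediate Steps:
N(u) = 1
s = -94/125 (s = 3/(-4 + 1/(38 + 56)) = 3/(-4 + 1/94) = 3/(-375/94) = 3*(-94/375) = -94/125 ≈ -0.75200)
k(A) = 1 - 52*A (k(A) = -52*A + 1 = 1 - 52*A)
k(s) - l(E) = (1 - 52*(-94/125)) - 1*(-19)² = (1 + 4888/125) - 1*361 = 5013/125 - 361 = -40112/125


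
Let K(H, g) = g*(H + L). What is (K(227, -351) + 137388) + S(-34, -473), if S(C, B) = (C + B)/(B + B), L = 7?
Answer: 52270791/946 ≈ 55255.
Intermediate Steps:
K(H, g) = g*(7 + H) (K(H, g) = g*(H + 7) = g*(7 + H))
S(C, B) = (B + C)/(2*B) (S(C, B) = (B + C)/((2*B)) = (B + C)*(1/(2*B)) = (B + C)/(2*B))
(K(227, -351) + 137388) + S(-34, -473) = (-351*(7 + 227) + 137388) + (1/2)*(-473 - 34)/(-473) = (-351*234 + 137388) + (1/2)*(-1/473)*(-507) = (-82134 + 137388) + 507/946 = 55254 + 507/946 = 52270791/946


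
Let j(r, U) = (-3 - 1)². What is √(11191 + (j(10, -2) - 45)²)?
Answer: 16*√47 ≈ 109.69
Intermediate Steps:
j(r, U) = 16 (j(r, U) = (-4)² = 16)
√(11191 + (j(10, -2) - 45)²) = √(11191 + (16 - 45)²) = √(11191 + (-29)²) = √(11191 + 841) = √12032 = 16*√47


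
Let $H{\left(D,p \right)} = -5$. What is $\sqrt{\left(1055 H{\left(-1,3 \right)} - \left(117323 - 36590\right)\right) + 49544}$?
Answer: $4 i \sqrt{2279} \approx 190.96 i$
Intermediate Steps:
$\sqrt{\left(1055 H{\left(-1,3 \right)} - \left(117323 - 36590\right)\right) + 49544} = \sqrt{\left(1055 \left(-5\right) - \left(117323 - 36590\right)\right) + 49544} = \sqrt{\left(-5275 - 80733\right) + 49544} = \sqrt{-86008 + 49544} = \sqrt{-36464} = 4 i \sqrt{2279}$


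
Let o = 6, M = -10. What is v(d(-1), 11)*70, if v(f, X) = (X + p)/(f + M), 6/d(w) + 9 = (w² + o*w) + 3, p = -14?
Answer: 1155/58 ≈ 19.914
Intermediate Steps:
d(w) = 6/(-6 + w² + 6*w) (d(w) = 6/(-9 + ((w² + 6*w) + 3)) = 6/(-9 + (3 + w² + 6*w)) = 6/(-6 + w² + 6*w))
v(f, X) = (-14 + X)/(-10 + f) (v(f, X) = (X - 14)/(f - 10) = (-14 + X)/(-10 + f))
v(d(-1), 11)*70 = ((-14 + 11)/(-10 + 6/(-6 + (-1)² + 6*(-1))))*70 = (-3/(-10 + 6/(-6 + 1 - 6)))*70 = (-3/(-10 + 6/(-11)))*70 = (-3/(-10 + 6*(-1/11)))*70 = (-3/(-10 - 6/11))*70 = (-3/(-116/11))*70 = -11/116*(-3)*70 = (33/116)*70 = 1155/58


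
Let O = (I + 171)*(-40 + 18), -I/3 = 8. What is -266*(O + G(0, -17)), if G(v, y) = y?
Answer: 864766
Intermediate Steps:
I = -24 (I = -3*8 = -24)
O = -3234 (O = (-24 + 171)*(-40 + 18) = 147*(-22) = -3234)
-266*(O + G(0, -17)) = -266*(-3234 - 17) = -266*(-3251) = 864766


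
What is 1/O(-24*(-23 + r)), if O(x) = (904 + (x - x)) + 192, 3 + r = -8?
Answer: 1/1096 ≈ 0.00091241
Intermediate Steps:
r = -11 (r = -3 - 8 = -11)
O(x) = 1096 (O(x) = (904 + 0) + 192 = 904 + 192 = 1096)
1/O(-24*(-23 + r)) = 1/1096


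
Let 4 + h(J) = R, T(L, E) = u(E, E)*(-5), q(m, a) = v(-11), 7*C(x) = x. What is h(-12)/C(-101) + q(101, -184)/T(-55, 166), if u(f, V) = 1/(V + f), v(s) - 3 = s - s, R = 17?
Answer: -101051/505 ≈ -200.10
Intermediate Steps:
C(x) = x/7
v(s) = 3 (v(s) = 3 + (s - s) = 3 + 0 = 3)
q(m, a) = 3
T(L, E) = -5/(2*E) (T(L, E) = -5/(E + E) = -5/(2*E))
h(J) = 13 (h(J) = -4 + 17 = 13)
h(-12)/C(-101) + q(101, -184)/T(-55, 166) = 13/(((⅐)*(-101))) + 3/((-5/2/166)) = 13/(-101/7) + 3/((-5/2*1/166)) = 13*(-7/101) + 3/(-5/332) = -91/101 + 3*(-332/5) = -91/101 - 996/5 = -101051/505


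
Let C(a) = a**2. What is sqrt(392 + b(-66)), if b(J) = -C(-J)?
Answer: 2*I*sqrt(991) ≈ 62.96*I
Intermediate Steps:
b(J) = -J**2 (b(J) = -(-J)**2 = -J**2)
sqrt(392 + b(-66)) = sqrt(392 - 1*(-66)**2) = sqrt(392 - 1*4356) = sqrt(392 - 4356) = sqrt(-3964) = 2*I*sqrt(991)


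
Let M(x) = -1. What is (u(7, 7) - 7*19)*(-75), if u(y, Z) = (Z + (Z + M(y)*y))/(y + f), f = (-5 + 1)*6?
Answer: 170100/17 ≈ 10006.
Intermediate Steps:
f = -24 (f = -4*6 = -24)
u(y, Z) = (-y + 2*Z)/(-24 + y) (u(y, Z) = (Z + (Z - y))/(y - 24) = (-y + 2*Z)/(-24 + y))
(u(7, 7) - 7*19)*(-75) = ((-1*7 + 2*7)/(-24 + 7) - 7*19)*(-75) = ((-7 + 14)/(-17) - 133)*(-75) = (-1/17*7 - 133)*(-75) = (-7/17 - 133)*(-75) = -2268/17*(-75) = 170100/17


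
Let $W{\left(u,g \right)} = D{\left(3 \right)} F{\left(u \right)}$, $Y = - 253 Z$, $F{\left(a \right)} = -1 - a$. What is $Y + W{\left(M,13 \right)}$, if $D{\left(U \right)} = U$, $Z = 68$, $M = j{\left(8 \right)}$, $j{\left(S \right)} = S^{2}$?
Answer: $-17399$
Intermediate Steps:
$M = 64$ ($M = 8^{2} = 64$)
$Y = -17204$ ($Y = \left(-253\right) 68 = -17204$)
$W{\left(u,g \right)} = -3 - 3 u$ ($W{\left(u,g \right)} = 3 \left(-1 - u\right) = -3 - 3 u$)
$Y + W{\left(M,13 \right)} = -17204 - 195 = -17399$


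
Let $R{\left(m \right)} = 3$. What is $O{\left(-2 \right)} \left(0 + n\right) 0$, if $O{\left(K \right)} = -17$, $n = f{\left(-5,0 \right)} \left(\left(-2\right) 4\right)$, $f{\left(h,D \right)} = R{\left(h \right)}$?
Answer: $0$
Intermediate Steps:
$f{\left(h,D \right)} = 3$
$n = -24$ ($n = 3 \left(\left(-2\right) 4\right) = 3 \left(-8\right) = -24$)
$O{\left(-2 \right)} \left(0 + n\right) 0 = - 17 \left(0 - 24\right) 0 = - 17 \left(\left(-24\right) 0\right) = \left(-17\right) 0 = 0$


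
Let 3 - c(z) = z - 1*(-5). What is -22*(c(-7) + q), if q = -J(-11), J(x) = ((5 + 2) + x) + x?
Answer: -440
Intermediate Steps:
J(x) = 7 + 2*x (J(x) = (7 + x) + x = 7 + 2*x)
c(z) = -2 - z (c(z) = 3 - (z - 1*(-5)) = 3 - (z + 5) = 3 - (5 + z) = 3 + (-5 - z) = -2 - z)
q = 15 (q = -(7 + 2*(-11)) = -(7 - 22) = -1*(-15) = 15)
-22*(c(-7) + q) = -22*((-2 - 1*(-7)) + 15) = -22*((-2 + 7) + 15) = -22*(5 + 15) = -22*20 = -440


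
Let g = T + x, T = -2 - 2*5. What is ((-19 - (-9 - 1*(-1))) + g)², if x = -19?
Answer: 1764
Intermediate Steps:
T = -12 (T = -2 - 10 = -12)
g = -31 (g = -12 - 19 = -31)
((-19 - (-9 - 1*(-1))) + g)² = ((-19 - (-9 - 1*(-1))) - 31)² = ((-19 - (-9 + 1)) - 31)² = ((-19 - 1*(-8)) - 31)² = ((-19 + 8) - 31)² = (-11 - 31)² = (-42)² = 1764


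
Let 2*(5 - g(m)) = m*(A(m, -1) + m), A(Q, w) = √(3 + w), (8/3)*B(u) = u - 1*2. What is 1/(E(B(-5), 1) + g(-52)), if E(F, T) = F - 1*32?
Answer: -88424/122082281 - 1664*√2/122082281 ≈ -0.00074357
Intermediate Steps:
B(u) = -¾ + 3*u/8 (B(u) = 3*(u - 1*2)/8 = 3*(u - 2)/8 = 3*(-2 + u)/8 = -¾ + 3*u/8)
g(m) = 5 - m*(m + √2)/2 (g(m) = 5 - m*(√(3 - 1) + m)/2 = 5 - m*(√2 + m)/2 = 5 - m*(m + √2)/2)
E(F, T) = -32 + F (E(F, T) = F - 32 = -32 + F)
1/(E(B(-5), 1) + g(-52)) = 1/((-32 + (-¾ + (3/8)*(-5))) + (5 - ½*(-52)² - ½*(-52)*√2)) = 1/((-32 + (-¾ - 15/8)) + (5 - ½*2704 + 26*√2)) = 1/((-32 - 21/8) + (5 - 1352 + 26*√2)) = 1/(-277/8 + (-1347 + 26*√2)) = 1/(-11053/8 + 26*√2)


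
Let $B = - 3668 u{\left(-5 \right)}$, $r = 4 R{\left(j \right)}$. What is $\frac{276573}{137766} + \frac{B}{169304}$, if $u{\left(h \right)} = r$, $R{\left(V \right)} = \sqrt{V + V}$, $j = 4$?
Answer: $\frac{92191}{45922} - \frac{3668 \sqrt{2}}{21163} \approx 1.7624$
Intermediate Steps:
$R{\left(V \right)} = \sqrt{2} \sqrt{V}$ ($R{\left(V \right)} = \sqrt{2 V} = \sqrt{2} \sqrt{V}$)
$r = 8 \sqrt{2}$ ($r = 4 \sqrt{2} \sqrt{4} = 4 \sqrt{2} \cdot 2 = 4 \cdot 2 \sqrt{2} = 8 \sqrt{2} \approx 11.314$)
$u{\left(h \right)} = 8 \sqrt{2}$
$B = - 29344 \sqrt{2}$ ($B = - 3668 \cdot 8 \sqrt{2} = - 29344 \sqrt{2} \approx -41499.0$)
$\frac{276573}{137766} + \frac{B}{169304} = \frac{276573}{137766} + \frac{\left(-29344\right) \sqrt{2}}{169304} = 276573 \cdot \frac{1}{137766} + - 29344 \sqrt{2} \cdot \frac{1}{169304} = \frac{92191}{45922} - \frac{3668 \sqrt{2}}{21163}$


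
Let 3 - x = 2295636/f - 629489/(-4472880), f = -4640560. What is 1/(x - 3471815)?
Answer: -259458350160/900790521749153947 ≈ -2.8803e-7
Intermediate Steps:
x = 870211586453/259458350160 (x = 3 - (2295636/(-4640560) - 629489/(-4472880)) = 3 - (2295636*(-1/4640560) - 629489*(-1/4472880)) = 3 - (-573909/1160140 + 629489/4472880) = 3 - 1*(-91836535973/259458350160) = 3 + 91836535973/259458350160 = 870211586453/259458350160 ≈ 3.3540)
1/(x - 3471815) = 1/(870211586453/259458350160 - 3471815) = 1/(-900790521749153947/259458350160) = -259458350160/900790521749153947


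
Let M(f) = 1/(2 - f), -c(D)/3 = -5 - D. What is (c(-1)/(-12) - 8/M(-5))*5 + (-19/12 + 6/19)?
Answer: -65269/228 ≈ -286.27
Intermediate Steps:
c(D) = 15 + 3*D (c(D) = -3*(-5 - D) = 15 + 3*D)
(c(-1)/(-12) - 8/M(-5))*5 + (-19/12 + 6/19) = ((15 + 3*(-1))/(-12) - 8/((-1/(-2 - 5))))*5 + (-19/12 + 6/19) = ((15 - 3)*(-1/12) - 8/((-1/(-7))))*5 + (-19*1/12 + 6*(1/19)) = (12*(-1/12) - 8/((-1*(-⅐))))*5 + (-19/12 + 6/19) = (-1 - 8/⅐)*5 - 289/228 = (-1 - 8*7)*5 - 289/228 = (-1 - 56)*5 - 289/228 = -57*5 - 289/228 = -285 - 289/228 = -65269/228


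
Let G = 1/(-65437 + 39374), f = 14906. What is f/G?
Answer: -388495078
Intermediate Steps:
G = -1/26063 (G = 1/(-26063) = -1/26063 ≈ -3.8369e-5)
f/G = 14906/(-1/26063) = 14906*(-26063) = -388495078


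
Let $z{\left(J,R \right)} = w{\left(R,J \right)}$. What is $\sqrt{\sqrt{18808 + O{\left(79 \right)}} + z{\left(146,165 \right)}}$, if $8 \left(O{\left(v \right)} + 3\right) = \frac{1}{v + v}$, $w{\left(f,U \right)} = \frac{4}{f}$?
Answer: $\frac{\sqrt{16476240 + 2150775 \sqrt{1877792159}}}{26070} \approx 11.711$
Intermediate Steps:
$z{\left(J,R \right)} = \frac{4}{R}$
$O{\left(v \right)} = -3 + \frac{1}{16 v}$ ($O{\left(v \right)} = -3 + \frac{1}{8 \left(v + v\right)} = -3 + \frac{1}{8 \cdot 2 v} = -3 + \frac{\frac{1}{2} \frac{1}{v}}{8} = -3 + \frac{1}{16 v}$)
$\sqrt{\sqrt{18808 + O{\left(79 \right)}} + z{\left(146,165 \right)}} = \sqrt{\sqrt{18808 - \left(3 - \frac{1}{16 \cdot 79}\right)} + \frac{4}{165}} = \sqrt{\sqrt{18808 + \left(-3 + \frac{1}{16} \cdot \frac{1}{79}\right)} + 4 \cdot \frac{1}{165}} = \sqrt{\sqrt{18808 + \left(-3 + \frac{1}{1264}\right)} + \frac{4}{165}} = \sqrt{\sqrt{18808 - \frac{3791}{1264}} + \frac{4}{165}} = \sqrt{\sqrt{\frac{23769521}{1264}} + \frac{4}{165}} = \sqrt{\frac{\sqrt{1877792159}}{316} + \frac{4}{165}} = \sqrt{\frac{4}{165} + \frac{\sqrt{1877792159}}{316}}$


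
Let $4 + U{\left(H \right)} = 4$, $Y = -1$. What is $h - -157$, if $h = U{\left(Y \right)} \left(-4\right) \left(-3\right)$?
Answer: $157$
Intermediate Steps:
$U{\left(H \right)} = 0$ ($U{\left(H \right)} = -4 + 4 = 0$)
$h = 0$ ($h = 0 \left(-4\right) \left(-3\right) = 0 \left(-3\right) = 0$)
$h - -157 = 0 - -157 = 0 + 157 = 157$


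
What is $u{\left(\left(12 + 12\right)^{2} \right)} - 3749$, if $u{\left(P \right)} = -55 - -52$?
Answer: $-3752$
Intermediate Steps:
$u{\left(P \right)} = -3$ ($u{\left(P \right)} = -55 + 52 = -3$)
$u{\left(\left(12 + 12\right)^{2} \right)} - 3749 = -3 - 3749 = -3752$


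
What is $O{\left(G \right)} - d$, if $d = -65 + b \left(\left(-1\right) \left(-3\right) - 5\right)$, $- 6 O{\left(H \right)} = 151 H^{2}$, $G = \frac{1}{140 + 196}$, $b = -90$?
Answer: $- \frac{77898391}{677376} \approx -115.0$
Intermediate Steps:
$G = \frac{1}{336} \approx 0.0029762$
$O{\left(H \right)} = - \frac{151 H^{2}}{6}$
$d = 115$ ($d = -65 - 90 \left(\left(-1\right) \left(-3\right) - 5\right) = -65 - 90 \left(3 - 5\right) = -65 - -180 = -65 + 180 = 115$)
$O{\left(G \right)} - d = - \frac{151}{6 \cdot 112896} - 115 = \left(- \frac{151}{6}\right) \frac{1}{112896} - 115 = - \frac{151}{677376} - 115 = - \frac{77898391}{677376}$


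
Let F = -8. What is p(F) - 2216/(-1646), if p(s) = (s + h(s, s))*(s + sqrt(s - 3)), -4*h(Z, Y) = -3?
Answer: 48842/823 - 29*I*sqrt(11)/4 ≈ 59.346 - 24.046*I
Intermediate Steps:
h(Z, Y) = 3/4 (h(Z, Y) = -1/4*(-3) = 3/4)
p(s) = (3/4 + s)*(s + sqrt(-3 + s)) (p(s) = (s + 3/4)*(s + sqrt(s - 3)) = (3/4 + s)*(s + sqrt(-3 + s)))
p(F) - 2216/(-1646) = ((-8)**2 + (3/4)*(-8) + 3*sqrt(-3 - 8)/4 - 8*sqrt(-3 - 8)) - 2216/(-1646) = (64 - 6 + 3*sqrt(-11)/4 - 8*I*sqrt(11)) - 2216*(-1/1646) = (64 - 6 + 3*(I*sqrt(11))/4 - 8*I*sqrt(11)) + 1108/823 = (64 - 6 + 3*I*sqrt(11)/4 - 8*I*sqrt(11)) + 1108/823 = (58 - 29*I*sqrt(11)/4) + 1108/823 = 48842/823 - 29*I*sqrt(11)/4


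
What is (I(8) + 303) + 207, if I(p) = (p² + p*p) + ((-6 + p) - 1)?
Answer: 639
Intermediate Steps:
I(p) = -7 + p + 2*p² (I(p) = (p² + p²) + (-7 + p) = 2*p² + (-7 + p) = -7 + p + 2*p²)
(I(8) + 303) + 207 = ((-7 + 8 + 2*8²) + 303) + 207 = ((-7 + 8 + 2*64) + 303) + 207 = ((-7 + 8 + 128) + 303) + 207 = (129 + 303) + 207 = 432 + 207 = 639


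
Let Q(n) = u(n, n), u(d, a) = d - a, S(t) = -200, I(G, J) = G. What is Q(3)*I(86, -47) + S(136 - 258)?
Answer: -200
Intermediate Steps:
Q(n) = 0 (Q(n) = n - n = 0)
Q(3)*I(86, -47) + S(136 - 258) = 0*86 - 200 = 0 - 200 = -200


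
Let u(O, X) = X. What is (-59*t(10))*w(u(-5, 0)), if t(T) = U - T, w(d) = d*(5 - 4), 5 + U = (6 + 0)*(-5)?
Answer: 0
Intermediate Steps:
U = -35 (U = -5 + (6 + 0)*(-5) = -5 + 6*(-5) = -5 - 30 = -35)
w(d) = d (w(d) = d*1 = d)
t(T) = -35 - T
(-59*t(10))*w(u(-5, 0)) = -59*(-35 - 1*10)*0 = -59*(-35 - 10)*0 = -59*(-45)*0 = 2655*0 = 0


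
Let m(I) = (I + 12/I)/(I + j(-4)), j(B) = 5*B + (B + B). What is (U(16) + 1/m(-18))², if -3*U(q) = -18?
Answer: 56169/784 ≈ 71.644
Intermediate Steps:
U(q) = 6 (U(q) = -⅓*(-18) = 6)
j(B) = 7*B (j(B) = 5*B + 2*B = 7*B)
m(I) = (I + 12/I)/(-28 + I) (m(I) = (I + 12/I)/(I + 7*(-4)) = (I + 12/I)/(I - 28) = (I + 12/I)/(-28 + I))
(U(16) + 1/m(-18))² = (6 + 1/((12 + (-18)²)/((-18)*(-28 - 18))))² = (6 + 1/(-1/18*(12 + 324)/(-46)))² = (6 + 1/(-1/18*(-1/46)*336))² = (6 + 1/(28/69))² = (6 + 69/28)² = (237/28)² = 56169/784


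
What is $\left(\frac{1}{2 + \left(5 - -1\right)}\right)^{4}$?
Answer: $\frac{1}{4096} \approx 0.00024414$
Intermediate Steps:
$\left(\frac{1}{2 + \left(5 - -1\right)}\right)^{4} = \left(\frac{1}{2 + \left(5 + 1\right)}\right)^{4} = \left(\frac{1}{2 + 6}\right)^{4} = \left(\frac{1}{8}\right)^{4} = \frac{1}{4096}$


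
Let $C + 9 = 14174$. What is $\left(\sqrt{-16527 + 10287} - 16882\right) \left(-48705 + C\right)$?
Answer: $583104280 - 138160 i \sqrt{390} \approx 5.831 \cdot 10^{8} - 2.7284 \cdot 10^{6} i$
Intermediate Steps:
$C = 14165$ ($C = -9 + 14174 = 14165$)
$\left(\sqrt{-16527 + 10287} - 16882\right) \left(-48705 + C\right) = \left(\sqrt{-16527 + 10287} - 16882\right) \left(-48705 + 14165\right) = \left(\sqrt{-6240} - 16882\right) \left(-34540\right) = \left(4 i \sqrt{390} - 16882\right) \left(-34540\right) = \left(-16882 + 4 i \sqrt{390}\right) \left(-34540\right) = 583104280 - 138160 i \sqrt{390}$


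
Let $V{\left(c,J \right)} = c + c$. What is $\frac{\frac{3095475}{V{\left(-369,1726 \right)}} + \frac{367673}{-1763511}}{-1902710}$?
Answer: $\frac{202191687237}{91715633738140} \approx 0.0022045$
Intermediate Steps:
$V{\left(c,J \right)} = 2 c$
$\frac{\frac{3095475}{V{\left(-369,1726 \right)}} + \frac{367673}{-1763511}}{-1902710} = \frac{\frac{3095475}{2 \left(-369\right)} + \frac{367673}{-1763511}}{-1902710} = \left(\frac{3095475}{-738} + 367673 \left(- \frac{1}{1763511}\right)\right) \left(- \frac{1}{1902710}\right) = \left(3095475 \left(- \frac{1}{738}\right) - \frac{367673}{1763511}\right) \left(- \frac{1}{1902710}\right) = \left(- \frac{1031825}{246} - \frac{367673}{1763511}\right) \left(- \frac{1}{1902710}\right) = \left(- \frac{202191687237}{48202634}\right) \left(- \frac{1}{1902710}\right) = \frac{202191687237}{91715633738140}$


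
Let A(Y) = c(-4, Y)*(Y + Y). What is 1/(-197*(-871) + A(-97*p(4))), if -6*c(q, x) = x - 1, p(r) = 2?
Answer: 1/158977 ≈ 6.2902e-6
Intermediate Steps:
c(q, x) = ⅙ - x/6 (c(q, x) = -(x - 1)/6 = -(-1 + x)/6 = ⅙ - x/6)
A(Y) = 2*Y*(⅙ - Y/6) (A(Y) = (⅙ - Y/6)*(Y + Y) = (⅙ - Y/6)*(2*Y) = 2*Y*(⅙ - Y/6))
1/(-197*(-871) + A(-97*p(4))) = 1/(-197*(-871) + (-97*2)*(1 - (-97)*2)/3) = 1/(171587 + (⅓)*(-194)*(1 - 1*(-194))) = 1/(171587 + (⅓)*(-194)*(1 + 194)) = 1/(171587 + (⅓)*(-194)*195) = 1/(171587 - 12610) = 1/158977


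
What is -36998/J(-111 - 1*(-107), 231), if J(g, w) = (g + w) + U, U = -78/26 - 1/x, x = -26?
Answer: -961948/5825 ≈ -165.14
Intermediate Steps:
U = -77/26 (U = -78/26 - 1/(-26) = -78*1/26 - 1*(-1/26) = -3 + 1/26 = -77/26 ≈ -2.9615)
J(g, w) = -77/26 + g + w (J(g, w) = (g + w) - 77/26 = -77/26 + g + w)
-36998/J(-111 - 1*(-107), 231) = -36998/(-77/26 + (-111 - 1*(-107)) + 231) = -36998/(-77/26 + (-111 + 107) + 231) = -36998/(-77/26 - 4 + 231) = -36998/5825/26 = -36998*26/5825 = -961948/5825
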